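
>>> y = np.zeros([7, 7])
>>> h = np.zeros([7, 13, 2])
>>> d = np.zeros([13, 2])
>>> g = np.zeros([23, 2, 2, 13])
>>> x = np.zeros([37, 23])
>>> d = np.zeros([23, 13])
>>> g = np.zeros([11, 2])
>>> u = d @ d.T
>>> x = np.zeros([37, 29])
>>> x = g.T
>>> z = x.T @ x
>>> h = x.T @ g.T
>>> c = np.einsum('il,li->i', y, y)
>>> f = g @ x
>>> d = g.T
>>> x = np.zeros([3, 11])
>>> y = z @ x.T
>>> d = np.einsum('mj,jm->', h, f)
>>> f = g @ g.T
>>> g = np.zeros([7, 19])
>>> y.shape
(11, 3)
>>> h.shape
(11, 11)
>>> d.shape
()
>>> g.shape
(7, 19)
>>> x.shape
(3, 11)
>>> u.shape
(23, 23)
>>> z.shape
(11, 11)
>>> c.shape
(7,)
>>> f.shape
(11, 11)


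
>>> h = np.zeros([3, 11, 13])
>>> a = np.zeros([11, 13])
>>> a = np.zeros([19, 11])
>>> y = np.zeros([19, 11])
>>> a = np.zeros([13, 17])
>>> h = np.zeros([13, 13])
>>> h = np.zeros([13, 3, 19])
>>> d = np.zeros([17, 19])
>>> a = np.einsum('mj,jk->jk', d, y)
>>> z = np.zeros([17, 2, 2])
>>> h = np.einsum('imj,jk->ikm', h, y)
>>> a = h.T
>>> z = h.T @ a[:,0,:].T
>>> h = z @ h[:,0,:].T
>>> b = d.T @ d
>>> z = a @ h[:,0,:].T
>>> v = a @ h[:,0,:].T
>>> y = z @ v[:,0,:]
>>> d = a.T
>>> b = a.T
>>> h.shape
(3, 11, 13)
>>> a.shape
(3, 11, 13)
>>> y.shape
(3, 11, 3)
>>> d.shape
(13, 11, 3)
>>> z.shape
(3, 11, 3)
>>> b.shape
(13, 11, 3)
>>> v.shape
(3, 11, 3)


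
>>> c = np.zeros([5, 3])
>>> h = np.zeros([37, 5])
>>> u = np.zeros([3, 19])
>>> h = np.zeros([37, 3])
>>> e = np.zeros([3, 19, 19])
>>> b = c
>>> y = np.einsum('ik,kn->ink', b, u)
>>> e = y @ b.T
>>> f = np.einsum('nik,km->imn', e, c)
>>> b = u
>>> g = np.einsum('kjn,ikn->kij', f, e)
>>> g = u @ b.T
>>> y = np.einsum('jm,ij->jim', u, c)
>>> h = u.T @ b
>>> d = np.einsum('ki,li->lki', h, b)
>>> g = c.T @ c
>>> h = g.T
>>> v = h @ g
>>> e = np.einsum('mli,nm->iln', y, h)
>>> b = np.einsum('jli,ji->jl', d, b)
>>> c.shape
(5, 3)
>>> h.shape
(3, 3)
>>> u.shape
(3, 19)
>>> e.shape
(19, 5, 3)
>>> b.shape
(3, 19)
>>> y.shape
(3, 5, 19)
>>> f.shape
(19, 3, 5)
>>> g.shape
(3, 3)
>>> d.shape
(3, 19, 19)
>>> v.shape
(3, 3)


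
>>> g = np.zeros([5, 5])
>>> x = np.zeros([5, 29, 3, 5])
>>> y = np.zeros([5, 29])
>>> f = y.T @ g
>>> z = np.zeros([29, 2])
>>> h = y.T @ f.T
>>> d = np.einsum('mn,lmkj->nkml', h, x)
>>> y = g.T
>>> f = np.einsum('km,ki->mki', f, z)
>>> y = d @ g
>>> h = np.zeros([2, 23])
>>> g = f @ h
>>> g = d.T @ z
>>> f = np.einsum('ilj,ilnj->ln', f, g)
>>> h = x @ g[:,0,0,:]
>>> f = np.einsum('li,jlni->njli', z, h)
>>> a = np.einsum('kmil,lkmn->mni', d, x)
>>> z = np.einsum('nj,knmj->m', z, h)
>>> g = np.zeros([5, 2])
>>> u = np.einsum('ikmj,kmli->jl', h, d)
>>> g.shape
(5, 2)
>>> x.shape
(5, 29, 3, 5)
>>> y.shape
(29, 3, 29, 5)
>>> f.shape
(3, 5, 29, 2)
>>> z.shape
(3,)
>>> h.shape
(5, 29, 3, 2)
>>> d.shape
(29, 3, 29, 5)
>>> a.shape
(3, 5, 29)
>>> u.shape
(2, 29)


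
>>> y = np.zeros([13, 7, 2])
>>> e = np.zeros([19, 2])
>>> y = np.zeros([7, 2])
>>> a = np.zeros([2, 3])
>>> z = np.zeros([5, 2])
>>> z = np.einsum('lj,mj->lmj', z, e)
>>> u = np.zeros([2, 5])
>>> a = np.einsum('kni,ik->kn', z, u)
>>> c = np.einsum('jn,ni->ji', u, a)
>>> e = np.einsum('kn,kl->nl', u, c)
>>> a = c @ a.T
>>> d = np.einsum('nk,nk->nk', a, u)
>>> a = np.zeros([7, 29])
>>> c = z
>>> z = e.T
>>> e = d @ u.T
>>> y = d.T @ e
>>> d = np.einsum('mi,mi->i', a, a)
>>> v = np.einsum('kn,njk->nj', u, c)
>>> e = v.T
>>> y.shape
(5, 2)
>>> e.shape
(19, 5)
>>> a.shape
(7, 29)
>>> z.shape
(19, 5)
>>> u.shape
(2, 5)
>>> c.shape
(5, 19, 2)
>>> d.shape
(29,)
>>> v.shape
(5, 19)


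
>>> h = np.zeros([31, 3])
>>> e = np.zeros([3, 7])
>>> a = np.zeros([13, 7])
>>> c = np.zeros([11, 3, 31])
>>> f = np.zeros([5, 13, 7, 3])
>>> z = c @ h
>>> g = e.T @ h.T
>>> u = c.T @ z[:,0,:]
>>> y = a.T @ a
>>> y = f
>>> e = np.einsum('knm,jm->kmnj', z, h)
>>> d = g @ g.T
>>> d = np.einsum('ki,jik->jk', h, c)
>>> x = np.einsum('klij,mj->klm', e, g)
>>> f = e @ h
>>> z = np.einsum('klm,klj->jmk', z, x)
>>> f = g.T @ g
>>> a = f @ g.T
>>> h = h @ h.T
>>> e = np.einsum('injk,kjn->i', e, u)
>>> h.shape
(31, 31)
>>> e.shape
(11,)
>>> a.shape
(31, 7)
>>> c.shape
(11, 3, 31)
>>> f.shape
(31, 31)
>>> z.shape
(7, 3, 11)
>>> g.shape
(7, 31)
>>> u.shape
(31, 3, 3)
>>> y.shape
(5, 13, 7, 3)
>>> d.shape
(11, 31)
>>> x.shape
(11, 3, 7)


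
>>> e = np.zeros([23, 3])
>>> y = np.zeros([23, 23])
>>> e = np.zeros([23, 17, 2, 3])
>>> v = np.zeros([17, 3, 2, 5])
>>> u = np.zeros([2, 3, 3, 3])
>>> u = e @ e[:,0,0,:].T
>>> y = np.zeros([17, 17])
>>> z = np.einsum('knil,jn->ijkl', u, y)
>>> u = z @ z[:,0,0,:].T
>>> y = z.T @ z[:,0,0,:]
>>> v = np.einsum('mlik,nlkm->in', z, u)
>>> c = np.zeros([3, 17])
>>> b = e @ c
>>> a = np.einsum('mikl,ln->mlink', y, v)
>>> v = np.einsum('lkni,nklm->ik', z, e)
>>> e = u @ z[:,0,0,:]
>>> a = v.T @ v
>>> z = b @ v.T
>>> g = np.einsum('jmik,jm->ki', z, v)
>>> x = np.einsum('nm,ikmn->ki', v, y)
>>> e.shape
(2, 17, 23, 23)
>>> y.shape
(23, 23, 17, 23)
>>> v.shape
(23, 17)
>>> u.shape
(2, 17, 23, 2)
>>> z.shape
(23, 17, 2, 23)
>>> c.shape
(3, 17)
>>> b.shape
(23, 17, 2, 17)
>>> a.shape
(17, 17)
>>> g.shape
(23, 2)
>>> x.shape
(23, 23)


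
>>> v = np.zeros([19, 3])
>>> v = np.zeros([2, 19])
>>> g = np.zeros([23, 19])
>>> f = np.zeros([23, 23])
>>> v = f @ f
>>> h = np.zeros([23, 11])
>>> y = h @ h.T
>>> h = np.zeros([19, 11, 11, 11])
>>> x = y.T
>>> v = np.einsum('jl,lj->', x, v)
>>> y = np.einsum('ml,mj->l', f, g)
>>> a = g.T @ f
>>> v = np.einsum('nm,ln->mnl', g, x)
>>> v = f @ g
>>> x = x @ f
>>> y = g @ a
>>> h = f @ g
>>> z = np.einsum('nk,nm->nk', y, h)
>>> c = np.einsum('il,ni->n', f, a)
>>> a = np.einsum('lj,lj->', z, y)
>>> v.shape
(23, 19)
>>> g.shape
(23, 19)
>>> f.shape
(23, 23)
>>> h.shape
(23, 19)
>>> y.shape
(23, 23)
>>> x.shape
(23, 23)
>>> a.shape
()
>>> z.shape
(23, 23)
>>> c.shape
(19,)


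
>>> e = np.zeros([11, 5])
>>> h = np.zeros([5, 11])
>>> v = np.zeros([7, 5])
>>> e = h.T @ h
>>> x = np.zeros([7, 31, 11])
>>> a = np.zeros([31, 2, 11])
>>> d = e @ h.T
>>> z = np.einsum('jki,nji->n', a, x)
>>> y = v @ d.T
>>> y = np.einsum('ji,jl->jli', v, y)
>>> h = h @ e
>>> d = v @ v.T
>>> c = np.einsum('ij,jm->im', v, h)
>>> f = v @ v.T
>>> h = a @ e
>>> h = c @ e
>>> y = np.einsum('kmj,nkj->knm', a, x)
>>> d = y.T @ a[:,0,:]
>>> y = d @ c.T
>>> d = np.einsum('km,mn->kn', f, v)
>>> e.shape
(11, 11)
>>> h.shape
(7, 11)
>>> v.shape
(7, 5)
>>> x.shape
(7, 31, 11)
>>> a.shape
(31, 2, 11)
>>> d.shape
(7, 5)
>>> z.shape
(7,)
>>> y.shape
(2, 7, 7)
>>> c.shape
(7, 11)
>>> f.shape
(7, 7)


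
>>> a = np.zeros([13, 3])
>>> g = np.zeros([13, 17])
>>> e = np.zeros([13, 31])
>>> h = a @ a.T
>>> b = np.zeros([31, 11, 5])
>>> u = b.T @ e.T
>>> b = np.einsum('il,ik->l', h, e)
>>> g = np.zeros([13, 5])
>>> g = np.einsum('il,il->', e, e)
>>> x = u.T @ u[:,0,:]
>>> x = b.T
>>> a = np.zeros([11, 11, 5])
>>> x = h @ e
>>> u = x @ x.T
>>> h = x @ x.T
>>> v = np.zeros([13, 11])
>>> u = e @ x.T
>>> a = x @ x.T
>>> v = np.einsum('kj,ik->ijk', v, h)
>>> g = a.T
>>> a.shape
(13, 13)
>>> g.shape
(13, 13)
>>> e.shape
(13, 31)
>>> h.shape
(13, 13)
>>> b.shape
(13,)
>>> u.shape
(13, 13)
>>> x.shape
(13, 31)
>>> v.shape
(13, 11, 13)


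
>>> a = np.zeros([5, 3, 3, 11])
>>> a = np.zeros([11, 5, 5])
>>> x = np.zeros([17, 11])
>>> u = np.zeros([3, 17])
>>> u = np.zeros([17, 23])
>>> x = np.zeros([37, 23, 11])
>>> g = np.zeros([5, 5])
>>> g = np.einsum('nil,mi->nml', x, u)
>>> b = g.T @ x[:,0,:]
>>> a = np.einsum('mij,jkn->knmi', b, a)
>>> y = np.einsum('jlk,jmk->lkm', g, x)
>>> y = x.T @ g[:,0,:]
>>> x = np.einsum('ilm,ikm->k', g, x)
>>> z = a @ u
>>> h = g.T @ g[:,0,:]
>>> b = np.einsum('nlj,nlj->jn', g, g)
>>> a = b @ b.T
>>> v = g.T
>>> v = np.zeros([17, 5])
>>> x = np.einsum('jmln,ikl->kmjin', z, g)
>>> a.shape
(11, 11)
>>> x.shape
(17, 5, 5, 37, 23)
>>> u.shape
(17, 23)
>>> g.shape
(37, 17, 11)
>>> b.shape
(11, 37)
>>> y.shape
(11, 23, 11)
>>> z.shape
(5, 5, 11, 23)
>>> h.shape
(11, 17, 11)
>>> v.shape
(17, 5)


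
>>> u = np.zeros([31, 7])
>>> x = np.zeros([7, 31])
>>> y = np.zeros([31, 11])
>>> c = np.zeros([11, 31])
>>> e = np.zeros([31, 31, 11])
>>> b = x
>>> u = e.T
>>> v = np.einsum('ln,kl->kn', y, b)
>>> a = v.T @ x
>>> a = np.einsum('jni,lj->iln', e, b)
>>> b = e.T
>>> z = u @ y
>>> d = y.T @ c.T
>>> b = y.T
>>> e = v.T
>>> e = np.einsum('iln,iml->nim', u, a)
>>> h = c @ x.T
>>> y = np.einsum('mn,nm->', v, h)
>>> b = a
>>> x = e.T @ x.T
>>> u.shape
(11, 31, 31)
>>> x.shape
(7, 11, 7)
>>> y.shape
()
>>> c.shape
(11, 31)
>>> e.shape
(31, 11, 7)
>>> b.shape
(11, 7, 31)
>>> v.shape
(7, 11)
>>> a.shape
(11, 7, 31)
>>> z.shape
(11, 31, 11)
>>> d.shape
(11, 11)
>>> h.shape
(11, 7)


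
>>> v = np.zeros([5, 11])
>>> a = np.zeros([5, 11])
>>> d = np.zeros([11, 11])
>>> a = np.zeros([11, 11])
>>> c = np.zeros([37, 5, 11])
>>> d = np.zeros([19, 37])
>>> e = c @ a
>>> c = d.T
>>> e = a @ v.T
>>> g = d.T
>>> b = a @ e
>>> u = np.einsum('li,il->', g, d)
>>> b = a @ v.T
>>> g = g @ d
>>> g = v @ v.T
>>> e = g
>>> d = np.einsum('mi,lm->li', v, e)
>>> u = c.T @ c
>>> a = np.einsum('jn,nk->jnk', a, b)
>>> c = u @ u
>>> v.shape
(5, 11)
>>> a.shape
(11, 11, 5)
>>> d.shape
(5, 11)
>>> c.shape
(19, 19)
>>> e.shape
(5, 5)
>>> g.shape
(5, 5)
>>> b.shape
(11, 5)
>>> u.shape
(19, 19)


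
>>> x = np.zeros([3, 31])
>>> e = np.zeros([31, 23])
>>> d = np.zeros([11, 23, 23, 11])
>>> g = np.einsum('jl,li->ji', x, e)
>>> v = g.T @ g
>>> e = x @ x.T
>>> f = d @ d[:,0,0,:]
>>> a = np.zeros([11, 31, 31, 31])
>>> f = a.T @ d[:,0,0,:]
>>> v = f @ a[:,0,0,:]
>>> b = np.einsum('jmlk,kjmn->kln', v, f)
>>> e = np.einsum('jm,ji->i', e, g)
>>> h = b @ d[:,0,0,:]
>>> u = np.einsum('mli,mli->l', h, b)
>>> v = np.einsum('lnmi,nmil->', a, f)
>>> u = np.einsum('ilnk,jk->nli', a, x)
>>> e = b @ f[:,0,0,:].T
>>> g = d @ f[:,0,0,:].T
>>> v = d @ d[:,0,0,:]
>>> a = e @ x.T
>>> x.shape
(3, 31)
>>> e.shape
(31, 31, 31)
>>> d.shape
(11, 23, 23, 11)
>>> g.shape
(11, 23, 23, 31)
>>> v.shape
(11, 23, 23, 11)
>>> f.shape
(31, 31, 31, 11)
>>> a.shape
(31, 31, 3)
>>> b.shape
(31, 31, 11)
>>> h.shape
(31, 31, 11)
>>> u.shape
(31, 31, 11)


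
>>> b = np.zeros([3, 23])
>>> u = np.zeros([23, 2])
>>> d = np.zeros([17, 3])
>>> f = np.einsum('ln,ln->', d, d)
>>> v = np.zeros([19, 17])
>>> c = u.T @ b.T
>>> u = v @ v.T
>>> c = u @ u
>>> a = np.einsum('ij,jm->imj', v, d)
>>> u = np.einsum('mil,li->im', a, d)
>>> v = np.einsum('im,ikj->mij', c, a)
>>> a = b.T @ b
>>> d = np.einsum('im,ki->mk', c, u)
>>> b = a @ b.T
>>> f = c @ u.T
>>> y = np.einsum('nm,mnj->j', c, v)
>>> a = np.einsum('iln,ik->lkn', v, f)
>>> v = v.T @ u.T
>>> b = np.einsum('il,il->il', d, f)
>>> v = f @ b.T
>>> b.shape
(19, 3)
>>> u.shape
(3, 19)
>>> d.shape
(19, 3)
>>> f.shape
(19, 3)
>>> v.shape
(19, 19)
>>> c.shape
(19, 19)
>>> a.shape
(19, 3, 17)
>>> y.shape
(17,)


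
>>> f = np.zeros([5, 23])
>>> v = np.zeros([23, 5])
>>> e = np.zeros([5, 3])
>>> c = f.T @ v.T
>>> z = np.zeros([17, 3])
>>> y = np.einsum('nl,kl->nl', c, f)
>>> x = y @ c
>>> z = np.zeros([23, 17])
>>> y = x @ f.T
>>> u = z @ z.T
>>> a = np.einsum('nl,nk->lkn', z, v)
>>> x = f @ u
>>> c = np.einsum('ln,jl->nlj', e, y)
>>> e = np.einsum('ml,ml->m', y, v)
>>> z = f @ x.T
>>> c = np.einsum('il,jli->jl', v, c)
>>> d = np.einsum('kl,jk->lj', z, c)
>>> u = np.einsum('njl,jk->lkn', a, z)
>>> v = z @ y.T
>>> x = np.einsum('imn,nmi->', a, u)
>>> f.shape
(5, 23)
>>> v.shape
(5, 23)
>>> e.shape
(23,)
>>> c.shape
(3, 5)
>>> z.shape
(5, 5)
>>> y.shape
(23, 5)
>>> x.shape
()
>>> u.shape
(23, 5, 17)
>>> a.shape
(17, 5, 23)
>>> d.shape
(5, 3)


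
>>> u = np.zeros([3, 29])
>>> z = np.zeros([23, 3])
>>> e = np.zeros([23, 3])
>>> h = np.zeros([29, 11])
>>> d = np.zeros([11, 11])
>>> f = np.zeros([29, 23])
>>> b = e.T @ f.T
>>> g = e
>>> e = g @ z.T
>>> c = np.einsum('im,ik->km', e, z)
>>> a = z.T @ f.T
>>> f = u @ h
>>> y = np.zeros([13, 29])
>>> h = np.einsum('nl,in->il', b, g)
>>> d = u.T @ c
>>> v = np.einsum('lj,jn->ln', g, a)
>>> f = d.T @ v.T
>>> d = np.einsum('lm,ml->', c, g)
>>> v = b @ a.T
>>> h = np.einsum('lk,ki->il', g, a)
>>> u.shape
(3, 29)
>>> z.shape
(23, 3)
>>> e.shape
(23, 23)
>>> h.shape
(29, 23)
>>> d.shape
()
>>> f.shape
(23, 23)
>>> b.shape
(3, 29)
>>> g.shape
(23, 3)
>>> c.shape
(3, 23)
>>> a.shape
(3, 29)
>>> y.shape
(13, 29)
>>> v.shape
(3, 3)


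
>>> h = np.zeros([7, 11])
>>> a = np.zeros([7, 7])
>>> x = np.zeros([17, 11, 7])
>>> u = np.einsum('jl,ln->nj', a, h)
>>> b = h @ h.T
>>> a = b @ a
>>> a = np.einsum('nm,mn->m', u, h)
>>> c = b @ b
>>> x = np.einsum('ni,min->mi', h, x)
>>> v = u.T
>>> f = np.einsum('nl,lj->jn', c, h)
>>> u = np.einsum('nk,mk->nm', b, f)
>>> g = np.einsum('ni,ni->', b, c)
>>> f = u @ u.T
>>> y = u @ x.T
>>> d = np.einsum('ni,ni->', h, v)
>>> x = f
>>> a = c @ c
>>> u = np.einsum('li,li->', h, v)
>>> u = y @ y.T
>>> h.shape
(7, 11)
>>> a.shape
(7, 7)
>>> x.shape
(7, 7)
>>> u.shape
(7, 7)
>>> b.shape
(7, 7)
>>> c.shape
(7, 7)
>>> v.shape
(7, 11)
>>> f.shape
(7, 7)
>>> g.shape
()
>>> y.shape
(7, 17)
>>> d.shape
()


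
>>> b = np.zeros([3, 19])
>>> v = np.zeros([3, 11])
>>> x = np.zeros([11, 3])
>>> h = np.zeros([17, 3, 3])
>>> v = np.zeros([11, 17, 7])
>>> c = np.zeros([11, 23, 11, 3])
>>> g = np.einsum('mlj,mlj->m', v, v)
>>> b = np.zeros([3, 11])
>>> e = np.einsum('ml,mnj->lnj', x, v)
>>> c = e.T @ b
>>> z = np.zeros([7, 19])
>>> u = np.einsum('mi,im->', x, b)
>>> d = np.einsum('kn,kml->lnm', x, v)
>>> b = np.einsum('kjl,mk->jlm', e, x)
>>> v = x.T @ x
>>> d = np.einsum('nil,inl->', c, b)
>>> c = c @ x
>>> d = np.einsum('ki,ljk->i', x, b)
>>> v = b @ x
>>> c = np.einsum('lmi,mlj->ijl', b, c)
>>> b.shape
(17, 7, 11)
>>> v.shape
(17, 7, 3)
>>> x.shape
(11, 3)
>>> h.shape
(17, 3, 3)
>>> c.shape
(11, 3, 17)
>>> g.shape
(11,)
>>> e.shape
(3, 17, 7)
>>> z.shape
(7, 19)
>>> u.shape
()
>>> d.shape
(3,)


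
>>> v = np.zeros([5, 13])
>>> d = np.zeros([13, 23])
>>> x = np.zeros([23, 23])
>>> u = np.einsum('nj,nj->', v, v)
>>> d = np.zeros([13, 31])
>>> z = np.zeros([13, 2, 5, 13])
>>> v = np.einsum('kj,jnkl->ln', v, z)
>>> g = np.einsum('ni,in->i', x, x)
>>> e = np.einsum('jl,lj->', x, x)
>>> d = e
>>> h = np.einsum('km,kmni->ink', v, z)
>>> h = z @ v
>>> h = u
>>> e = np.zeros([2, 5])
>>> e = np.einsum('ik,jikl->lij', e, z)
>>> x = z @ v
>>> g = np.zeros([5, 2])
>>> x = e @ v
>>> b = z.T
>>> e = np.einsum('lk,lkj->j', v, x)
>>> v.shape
(13, 2)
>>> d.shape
()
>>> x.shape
(13, 2, 2)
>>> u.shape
()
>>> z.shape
(13, 2, 5, 13)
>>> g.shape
(5, 2)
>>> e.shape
(2,)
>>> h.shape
()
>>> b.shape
(13, 5, 2, 13)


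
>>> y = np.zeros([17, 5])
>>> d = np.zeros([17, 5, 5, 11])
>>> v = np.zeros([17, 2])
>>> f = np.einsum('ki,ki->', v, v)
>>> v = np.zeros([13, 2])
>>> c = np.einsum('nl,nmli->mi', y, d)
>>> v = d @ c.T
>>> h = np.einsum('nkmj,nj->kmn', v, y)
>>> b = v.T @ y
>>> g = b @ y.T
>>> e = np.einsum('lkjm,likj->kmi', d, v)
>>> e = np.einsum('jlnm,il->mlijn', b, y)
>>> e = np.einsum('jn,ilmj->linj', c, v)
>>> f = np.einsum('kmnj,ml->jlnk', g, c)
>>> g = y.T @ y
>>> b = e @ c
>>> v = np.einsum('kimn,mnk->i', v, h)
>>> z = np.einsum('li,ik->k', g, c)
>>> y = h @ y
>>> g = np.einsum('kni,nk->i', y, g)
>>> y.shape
(5, 5, 5)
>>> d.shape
(17, 5, 5, 11)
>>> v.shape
(5,)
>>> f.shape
(17, 11, 5, 5)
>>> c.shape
(5, 11)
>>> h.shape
(5, 5, 17)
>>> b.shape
(5, 17, 11, 11)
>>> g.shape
(5,)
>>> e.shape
(5, 17, 11, 5)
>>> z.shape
(11,)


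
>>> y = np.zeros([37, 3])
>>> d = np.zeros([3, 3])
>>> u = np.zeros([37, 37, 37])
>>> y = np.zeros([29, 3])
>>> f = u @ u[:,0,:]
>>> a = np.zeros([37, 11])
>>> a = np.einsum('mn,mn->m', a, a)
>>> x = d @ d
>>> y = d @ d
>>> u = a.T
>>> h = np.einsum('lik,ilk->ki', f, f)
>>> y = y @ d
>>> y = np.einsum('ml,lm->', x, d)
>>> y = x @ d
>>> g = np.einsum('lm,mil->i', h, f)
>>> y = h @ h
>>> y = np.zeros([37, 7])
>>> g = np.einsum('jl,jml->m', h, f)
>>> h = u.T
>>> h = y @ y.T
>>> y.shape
(37, 7)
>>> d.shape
(3, 3)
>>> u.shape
(37,)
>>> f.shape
(37, 37, 37)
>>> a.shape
(37,)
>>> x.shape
(3, 3)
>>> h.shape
(37, 37)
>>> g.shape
(37,)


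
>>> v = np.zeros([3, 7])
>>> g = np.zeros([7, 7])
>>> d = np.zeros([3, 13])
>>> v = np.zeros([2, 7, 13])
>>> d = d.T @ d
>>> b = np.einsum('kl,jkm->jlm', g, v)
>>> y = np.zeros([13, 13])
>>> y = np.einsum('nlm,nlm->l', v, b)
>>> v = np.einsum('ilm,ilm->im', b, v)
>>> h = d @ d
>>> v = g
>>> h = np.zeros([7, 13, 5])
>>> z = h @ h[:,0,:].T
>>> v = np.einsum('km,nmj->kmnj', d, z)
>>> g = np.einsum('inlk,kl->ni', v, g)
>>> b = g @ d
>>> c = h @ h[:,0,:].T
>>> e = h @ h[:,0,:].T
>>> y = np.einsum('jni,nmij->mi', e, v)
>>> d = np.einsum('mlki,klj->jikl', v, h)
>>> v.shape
(13, 13, 7, 7)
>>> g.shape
(13, 13)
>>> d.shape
(5, 7, 7, 13)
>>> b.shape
(13, 13)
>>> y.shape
(13, 7)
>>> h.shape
(7, 13, 5)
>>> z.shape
(7, 13, 7)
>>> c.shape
(7, 13, 7)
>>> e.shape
(7, 13, 7)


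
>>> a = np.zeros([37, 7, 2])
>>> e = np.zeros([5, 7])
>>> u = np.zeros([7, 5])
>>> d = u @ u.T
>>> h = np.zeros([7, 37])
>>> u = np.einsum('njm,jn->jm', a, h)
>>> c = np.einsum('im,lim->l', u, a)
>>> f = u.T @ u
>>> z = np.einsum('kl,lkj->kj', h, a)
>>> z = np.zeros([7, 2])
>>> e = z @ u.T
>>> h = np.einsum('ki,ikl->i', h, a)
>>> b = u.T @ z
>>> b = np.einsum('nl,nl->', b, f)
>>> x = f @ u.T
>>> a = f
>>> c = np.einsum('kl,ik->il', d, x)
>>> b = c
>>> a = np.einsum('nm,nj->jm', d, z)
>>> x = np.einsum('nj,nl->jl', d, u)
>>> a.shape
(2, 7)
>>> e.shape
(7, 7)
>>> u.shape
(7, 2)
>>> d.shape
(7, 7)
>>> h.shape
(37,)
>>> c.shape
(2, 7)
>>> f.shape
(2, 2)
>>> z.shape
(7, 2)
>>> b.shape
(2, 7)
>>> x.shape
(7, 2)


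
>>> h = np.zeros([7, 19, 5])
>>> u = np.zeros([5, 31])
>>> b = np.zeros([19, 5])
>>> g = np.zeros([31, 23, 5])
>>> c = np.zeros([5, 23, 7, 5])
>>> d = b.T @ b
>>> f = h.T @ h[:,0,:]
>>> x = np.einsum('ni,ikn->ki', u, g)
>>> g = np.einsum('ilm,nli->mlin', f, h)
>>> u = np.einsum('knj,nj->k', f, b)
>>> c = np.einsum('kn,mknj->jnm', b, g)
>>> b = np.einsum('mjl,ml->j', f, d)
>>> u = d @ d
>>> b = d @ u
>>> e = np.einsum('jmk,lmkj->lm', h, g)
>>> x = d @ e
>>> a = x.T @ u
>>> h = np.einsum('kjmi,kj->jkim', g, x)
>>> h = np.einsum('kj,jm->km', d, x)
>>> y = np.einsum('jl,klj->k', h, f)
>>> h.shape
(5, 19)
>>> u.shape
(5, 5)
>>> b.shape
(5, 5)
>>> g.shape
(5, 19, 5, 7)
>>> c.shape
(7, 5, 5)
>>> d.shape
(5, 5)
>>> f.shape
(5, 19, 5)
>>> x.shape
(5, 19)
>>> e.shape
(5, 19)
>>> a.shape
(19, 5)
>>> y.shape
(5,)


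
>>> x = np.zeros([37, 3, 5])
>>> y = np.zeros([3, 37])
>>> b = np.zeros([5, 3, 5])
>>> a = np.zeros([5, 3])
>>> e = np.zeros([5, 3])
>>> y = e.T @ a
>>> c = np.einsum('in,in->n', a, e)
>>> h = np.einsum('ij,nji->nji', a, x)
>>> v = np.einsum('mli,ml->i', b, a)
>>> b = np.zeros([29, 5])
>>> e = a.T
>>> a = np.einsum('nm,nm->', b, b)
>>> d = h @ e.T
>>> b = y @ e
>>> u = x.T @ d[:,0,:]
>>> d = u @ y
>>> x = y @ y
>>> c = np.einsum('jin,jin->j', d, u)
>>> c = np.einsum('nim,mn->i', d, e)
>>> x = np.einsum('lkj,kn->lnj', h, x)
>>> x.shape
(37, 3, 5)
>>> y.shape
(3, 3)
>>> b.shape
(3, 5)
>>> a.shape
()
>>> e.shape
(3, 5)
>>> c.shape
(3,)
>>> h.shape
(37, 3, 5)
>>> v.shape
(5,)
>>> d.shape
(5, 3, 3)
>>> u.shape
(5, 3, 3)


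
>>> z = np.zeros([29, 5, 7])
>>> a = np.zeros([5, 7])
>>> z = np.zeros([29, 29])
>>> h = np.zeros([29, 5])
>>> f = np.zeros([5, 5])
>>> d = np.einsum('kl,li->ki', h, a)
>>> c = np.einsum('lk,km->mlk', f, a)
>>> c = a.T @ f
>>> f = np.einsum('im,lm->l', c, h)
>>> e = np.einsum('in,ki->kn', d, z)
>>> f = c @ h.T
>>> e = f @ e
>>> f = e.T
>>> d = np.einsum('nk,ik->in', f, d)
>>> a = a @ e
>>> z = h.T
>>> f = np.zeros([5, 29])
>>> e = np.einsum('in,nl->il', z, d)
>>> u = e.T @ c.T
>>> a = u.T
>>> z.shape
(5, 29)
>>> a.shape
(7, 7)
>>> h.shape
(29, 5)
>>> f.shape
(5, 29)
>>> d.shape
(29, 7)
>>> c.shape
(7, 5)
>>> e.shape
(5, 7)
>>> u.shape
(7, 7)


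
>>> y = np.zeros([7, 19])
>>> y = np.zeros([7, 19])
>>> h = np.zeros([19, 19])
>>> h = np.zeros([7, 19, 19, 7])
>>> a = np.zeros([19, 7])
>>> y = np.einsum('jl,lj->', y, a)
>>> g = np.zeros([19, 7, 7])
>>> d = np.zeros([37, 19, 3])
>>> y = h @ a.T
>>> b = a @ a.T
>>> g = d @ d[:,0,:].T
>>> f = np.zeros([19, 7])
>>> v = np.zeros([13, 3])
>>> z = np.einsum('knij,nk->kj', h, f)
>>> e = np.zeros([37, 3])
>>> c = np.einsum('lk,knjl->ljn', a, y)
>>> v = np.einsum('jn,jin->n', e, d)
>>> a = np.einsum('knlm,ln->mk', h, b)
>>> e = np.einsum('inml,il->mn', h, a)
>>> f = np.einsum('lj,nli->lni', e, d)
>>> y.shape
(7, 19, 19, 19)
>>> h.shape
(7, 19, 19, 7)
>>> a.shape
(7, 7)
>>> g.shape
(37, 19, 37)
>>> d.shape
(37, 19, 3)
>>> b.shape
(19, 19)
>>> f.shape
(19, 37, 3)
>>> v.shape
(3,)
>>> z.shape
(7, 7)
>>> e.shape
(19, 19)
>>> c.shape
(19, 19, 19)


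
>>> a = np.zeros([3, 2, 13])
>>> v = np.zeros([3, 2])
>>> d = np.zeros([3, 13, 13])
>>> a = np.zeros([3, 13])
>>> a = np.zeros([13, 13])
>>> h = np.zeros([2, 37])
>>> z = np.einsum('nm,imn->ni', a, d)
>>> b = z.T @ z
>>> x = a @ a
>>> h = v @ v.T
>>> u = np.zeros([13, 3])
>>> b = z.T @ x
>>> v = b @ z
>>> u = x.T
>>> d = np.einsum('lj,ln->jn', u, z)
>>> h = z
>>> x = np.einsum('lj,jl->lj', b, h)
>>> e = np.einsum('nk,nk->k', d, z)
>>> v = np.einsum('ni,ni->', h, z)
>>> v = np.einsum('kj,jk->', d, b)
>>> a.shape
(13, 13)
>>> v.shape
()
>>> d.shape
(13, 3)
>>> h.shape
(13, 3)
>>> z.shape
(13, 3)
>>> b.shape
(3, 13)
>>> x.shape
(3, 13)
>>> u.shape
(13, 13)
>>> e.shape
(3,)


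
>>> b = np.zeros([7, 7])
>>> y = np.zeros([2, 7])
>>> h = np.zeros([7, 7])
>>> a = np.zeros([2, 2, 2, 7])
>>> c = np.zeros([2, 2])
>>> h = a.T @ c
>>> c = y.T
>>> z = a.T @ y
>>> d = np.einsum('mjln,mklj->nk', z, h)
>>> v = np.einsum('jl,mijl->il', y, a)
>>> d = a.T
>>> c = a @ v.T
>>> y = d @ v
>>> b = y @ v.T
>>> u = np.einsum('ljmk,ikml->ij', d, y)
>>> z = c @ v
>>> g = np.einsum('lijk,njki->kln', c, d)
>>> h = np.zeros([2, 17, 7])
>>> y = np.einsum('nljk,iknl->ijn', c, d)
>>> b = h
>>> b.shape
(2, 17, 7)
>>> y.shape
(7, 2, 2)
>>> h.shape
(2, 17, 7)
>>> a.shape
(2, 2, 2, 7)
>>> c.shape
(2, 2, 2, 2)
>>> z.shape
(2, 2, 2, 7)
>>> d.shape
(7, 2, 2, 2)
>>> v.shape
(2, 7)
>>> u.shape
(7, 2)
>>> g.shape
(2, 2, 7)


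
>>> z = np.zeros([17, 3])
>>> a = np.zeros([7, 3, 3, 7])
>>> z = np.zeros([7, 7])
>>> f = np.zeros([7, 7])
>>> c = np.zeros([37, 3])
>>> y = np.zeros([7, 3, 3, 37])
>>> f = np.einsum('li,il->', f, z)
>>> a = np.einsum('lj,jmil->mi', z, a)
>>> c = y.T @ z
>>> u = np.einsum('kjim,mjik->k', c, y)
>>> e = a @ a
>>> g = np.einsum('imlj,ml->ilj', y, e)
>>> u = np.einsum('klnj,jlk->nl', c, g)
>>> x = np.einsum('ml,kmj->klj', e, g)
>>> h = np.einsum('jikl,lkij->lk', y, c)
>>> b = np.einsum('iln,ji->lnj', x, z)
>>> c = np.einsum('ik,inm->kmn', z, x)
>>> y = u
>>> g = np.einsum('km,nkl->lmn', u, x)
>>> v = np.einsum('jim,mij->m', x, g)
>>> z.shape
(7, 7)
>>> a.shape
(3, 3)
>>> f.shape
()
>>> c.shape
(7, 37, 3)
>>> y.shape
(3, 3)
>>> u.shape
(3, 3)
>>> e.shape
(3, 3)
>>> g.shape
(37, 3, 7)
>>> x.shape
(7, 3, 37)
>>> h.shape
(37, 3)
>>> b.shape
(3, 37, 7)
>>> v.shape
(37,)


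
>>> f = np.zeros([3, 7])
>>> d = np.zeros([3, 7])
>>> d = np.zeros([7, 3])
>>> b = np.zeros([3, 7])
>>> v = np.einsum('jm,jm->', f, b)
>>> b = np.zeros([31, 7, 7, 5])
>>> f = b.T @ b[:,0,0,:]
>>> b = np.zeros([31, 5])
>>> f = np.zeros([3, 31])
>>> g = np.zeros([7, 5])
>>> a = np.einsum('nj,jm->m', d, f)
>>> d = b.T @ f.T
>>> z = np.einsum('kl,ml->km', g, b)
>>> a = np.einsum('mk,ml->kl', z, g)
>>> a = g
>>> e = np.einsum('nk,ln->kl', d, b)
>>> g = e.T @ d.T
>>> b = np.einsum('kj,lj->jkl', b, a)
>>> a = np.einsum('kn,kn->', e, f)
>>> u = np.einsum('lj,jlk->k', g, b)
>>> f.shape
(3, 31)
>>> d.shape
(5, 3)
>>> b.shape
(5, 31, 7)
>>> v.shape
()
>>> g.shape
(31, 5)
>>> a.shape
()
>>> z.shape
(7, 31)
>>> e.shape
(3, 31)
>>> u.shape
(7,)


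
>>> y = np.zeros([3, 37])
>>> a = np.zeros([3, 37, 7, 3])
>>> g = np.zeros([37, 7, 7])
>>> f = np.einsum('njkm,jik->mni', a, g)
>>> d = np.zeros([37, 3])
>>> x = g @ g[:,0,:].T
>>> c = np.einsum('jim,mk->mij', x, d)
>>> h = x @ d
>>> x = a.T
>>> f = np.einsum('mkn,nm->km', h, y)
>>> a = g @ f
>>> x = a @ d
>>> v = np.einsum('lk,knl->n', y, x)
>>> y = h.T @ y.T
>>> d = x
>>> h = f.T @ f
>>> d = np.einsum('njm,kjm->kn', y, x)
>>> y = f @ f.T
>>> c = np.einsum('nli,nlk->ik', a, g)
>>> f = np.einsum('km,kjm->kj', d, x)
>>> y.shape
(7, 7)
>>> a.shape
(37, 7, 37)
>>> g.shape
(37, 7, 7)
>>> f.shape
(37, 7)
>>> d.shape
(37, 3)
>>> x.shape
(37, 7, 3)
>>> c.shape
(37, 7)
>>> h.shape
(37, 37)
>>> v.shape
(7,)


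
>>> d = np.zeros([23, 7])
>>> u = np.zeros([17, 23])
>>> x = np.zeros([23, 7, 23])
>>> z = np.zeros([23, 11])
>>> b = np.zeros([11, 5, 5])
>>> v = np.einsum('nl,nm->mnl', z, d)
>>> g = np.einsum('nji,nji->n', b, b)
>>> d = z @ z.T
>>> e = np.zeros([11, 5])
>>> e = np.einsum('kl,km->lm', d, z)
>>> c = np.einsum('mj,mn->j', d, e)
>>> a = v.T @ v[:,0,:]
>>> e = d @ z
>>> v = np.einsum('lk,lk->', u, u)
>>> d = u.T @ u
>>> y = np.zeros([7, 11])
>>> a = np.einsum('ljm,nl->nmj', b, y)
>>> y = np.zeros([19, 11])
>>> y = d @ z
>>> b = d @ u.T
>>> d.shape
(23, 23)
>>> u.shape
(17, 23)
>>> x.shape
(23, 7, 23)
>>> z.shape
(23, 11)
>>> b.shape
(23, 17)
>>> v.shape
()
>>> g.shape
(11,)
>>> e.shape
(23, 11)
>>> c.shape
(23,)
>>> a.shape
(7, 5, 5)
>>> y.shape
(23, 11)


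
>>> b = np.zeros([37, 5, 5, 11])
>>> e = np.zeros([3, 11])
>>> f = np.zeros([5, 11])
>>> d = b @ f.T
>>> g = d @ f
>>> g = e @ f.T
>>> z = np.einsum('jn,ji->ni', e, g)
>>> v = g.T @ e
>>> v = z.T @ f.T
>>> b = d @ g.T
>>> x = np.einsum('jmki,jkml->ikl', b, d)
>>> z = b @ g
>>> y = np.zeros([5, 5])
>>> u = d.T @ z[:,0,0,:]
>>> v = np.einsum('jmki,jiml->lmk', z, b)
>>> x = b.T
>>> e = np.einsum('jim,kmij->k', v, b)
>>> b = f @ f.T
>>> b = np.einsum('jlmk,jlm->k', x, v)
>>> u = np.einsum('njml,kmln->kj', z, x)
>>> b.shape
(37,)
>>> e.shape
(37,)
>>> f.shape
(5, 11)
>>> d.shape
(37, 5, 5, 5)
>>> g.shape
(3, 5)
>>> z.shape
(37, 5, 5, 5)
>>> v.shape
(3, 5, 5)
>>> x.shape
(3, 5, 5, 37)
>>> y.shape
(5, 5)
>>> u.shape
(3, 5)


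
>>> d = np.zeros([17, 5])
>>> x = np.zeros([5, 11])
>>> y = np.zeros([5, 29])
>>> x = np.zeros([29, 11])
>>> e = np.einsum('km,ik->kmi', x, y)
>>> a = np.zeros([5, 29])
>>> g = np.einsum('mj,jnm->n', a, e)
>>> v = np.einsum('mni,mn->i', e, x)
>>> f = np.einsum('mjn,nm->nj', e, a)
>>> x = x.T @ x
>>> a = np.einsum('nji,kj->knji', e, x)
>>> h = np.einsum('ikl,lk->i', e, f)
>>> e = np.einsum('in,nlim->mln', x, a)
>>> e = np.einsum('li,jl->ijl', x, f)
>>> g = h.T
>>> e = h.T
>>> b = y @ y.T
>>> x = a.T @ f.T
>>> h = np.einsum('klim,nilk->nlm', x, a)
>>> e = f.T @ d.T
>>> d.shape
(17, 5)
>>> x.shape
(5, 11, 29, 5)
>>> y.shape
(5, 29)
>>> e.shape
(11, 17)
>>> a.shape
(11, 29, 11, 5)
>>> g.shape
(29,)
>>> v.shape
(5,)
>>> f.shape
(5, 11)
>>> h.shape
(11, 11, 5)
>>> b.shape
(5, 5)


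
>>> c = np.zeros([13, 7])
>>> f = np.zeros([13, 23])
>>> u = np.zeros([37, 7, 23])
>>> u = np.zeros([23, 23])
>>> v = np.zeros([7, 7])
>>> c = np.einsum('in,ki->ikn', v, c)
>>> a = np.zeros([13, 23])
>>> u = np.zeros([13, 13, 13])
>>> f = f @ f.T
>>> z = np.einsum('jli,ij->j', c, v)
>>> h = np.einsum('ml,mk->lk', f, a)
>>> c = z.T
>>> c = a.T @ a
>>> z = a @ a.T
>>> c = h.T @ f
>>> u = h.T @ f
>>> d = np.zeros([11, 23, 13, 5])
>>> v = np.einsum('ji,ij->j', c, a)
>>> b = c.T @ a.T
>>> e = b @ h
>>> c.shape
(23, 13)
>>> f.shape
(13, 13)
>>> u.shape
(23, 13)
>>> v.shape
(23,)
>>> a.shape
(13, 23)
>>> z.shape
(13, 13)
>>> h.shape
(13, 23)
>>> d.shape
(11, 23, 13, 5)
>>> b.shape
(13, 13)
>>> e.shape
(13, 23)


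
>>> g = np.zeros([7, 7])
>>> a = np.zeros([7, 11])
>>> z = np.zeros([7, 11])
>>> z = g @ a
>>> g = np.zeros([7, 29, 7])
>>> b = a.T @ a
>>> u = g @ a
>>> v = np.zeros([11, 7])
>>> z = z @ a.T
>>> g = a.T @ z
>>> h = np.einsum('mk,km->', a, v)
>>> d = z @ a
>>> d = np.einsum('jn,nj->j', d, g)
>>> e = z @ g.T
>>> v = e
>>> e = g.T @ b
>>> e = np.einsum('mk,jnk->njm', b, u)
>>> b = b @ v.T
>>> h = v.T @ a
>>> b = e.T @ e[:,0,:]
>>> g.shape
(11, 7)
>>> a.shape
(7, 11)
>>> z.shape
(7, 7)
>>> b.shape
(11, 7, 11)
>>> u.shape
(7, 29, 11)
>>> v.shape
(7, 11)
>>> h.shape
(11, 11)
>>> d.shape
(7,)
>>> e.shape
(29, 7, 11)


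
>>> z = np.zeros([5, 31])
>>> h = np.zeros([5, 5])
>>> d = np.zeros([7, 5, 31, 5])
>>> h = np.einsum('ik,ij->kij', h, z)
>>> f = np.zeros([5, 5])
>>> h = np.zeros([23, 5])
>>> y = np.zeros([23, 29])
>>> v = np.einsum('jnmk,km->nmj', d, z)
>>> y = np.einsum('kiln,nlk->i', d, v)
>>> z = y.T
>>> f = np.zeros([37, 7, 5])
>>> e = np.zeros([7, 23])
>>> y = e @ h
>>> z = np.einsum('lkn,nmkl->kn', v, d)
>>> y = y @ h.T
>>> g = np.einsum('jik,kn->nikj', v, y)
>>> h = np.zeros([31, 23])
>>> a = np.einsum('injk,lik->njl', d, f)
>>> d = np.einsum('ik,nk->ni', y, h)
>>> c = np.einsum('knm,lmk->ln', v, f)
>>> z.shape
(31, 7)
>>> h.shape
(31, 23)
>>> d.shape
(31, 7)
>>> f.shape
(37, 7, 5)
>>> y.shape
(7, 23)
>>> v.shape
(5, 31, 7)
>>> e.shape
(7, 23)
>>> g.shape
(23, 31, 7, 5)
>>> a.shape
(5, 31, 37)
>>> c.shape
(37, 31)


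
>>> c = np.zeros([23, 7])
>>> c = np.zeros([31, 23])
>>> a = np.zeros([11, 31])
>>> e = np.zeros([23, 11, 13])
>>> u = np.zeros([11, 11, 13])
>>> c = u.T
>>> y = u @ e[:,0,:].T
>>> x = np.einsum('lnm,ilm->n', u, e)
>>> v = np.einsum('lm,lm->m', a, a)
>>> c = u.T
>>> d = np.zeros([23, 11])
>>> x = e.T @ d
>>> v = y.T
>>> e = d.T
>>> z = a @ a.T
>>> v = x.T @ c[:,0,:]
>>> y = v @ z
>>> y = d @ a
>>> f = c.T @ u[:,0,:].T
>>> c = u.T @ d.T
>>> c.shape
(13, 11, 23)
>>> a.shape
(11, 31)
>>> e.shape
(11, 23)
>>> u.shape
(11, 11, 13)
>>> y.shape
(23, 31)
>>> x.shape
(13, 11, 11)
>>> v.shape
(11, 11, 11)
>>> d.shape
(23, 11)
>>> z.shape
(11, 11)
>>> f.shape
(11, 11, 11)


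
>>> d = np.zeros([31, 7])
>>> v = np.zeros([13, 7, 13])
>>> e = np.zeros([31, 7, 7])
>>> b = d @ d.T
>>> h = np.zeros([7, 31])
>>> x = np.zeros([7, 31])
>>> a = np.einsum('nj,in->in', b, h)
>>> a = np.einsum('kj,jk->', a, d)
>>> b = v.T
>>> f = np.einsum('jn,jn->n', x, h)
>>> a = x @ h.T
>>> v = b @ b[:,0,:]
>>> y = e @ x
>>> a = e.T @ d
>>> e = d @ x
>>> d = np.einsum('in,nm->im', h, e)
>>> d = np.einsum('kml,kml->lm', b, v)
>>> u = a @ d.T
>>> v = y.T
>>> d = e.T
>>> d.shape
(31, 31)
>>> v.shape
(31, 7, 31)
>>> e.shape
(31, 31)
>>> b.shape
(13, 7, 13)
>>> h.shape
(7, 31)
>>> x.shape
(7, 31)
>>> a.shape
(7, 7, 7)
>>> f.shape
(31,)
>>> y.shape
(31, 7, 31)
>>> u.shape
(7, 7, 13)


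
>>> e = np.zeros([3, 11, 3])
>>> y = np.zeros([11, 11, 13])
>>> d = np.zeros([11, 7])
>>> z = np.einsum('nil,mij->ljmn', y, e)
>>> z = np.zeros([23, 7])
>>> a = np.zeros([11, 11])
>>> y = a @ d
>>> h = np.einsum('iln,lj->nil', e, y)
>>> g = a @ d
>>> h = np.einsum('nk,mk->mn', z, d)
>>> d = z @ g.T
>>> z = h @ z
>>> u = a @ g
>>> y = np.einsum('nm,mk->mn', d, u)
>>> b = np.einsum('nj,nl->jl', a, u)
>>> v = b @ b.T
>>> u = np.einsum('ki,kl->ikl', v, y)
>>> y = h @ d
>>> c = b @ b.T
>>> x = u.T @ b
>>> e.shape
(3, 11, 3)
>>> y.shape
(11, 11)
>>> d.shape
(23, 11)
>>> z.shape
(11, 7)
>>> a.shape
(11, 11)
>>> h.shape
(11, 23)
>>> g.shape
(11, 7)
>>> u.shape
(11, 11, 23)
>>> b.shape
(11, 7)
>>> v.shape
(11, 11)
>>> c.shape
(11, 11)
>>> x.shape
(23, 11, 7)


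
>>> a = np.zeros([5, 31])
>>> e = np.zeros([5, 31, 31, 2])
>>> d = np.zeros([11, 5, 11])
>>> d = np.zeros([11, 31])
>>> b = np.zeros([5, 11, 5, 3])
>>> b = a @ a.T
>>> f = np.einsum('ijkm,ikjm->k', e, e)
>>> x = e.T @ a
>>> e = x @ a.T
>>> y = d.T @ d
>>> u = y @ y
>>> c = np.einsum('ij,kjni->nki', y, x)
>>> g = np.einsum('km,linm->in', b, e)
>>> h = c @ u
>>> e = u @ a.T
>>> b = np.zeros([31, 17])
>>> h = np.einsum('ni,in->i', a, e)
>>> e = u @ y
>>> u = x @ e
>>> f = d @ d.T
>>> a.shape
(5, 31)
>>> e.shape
(31, 31)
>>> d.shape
(11, 31)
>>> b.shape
(31, 17)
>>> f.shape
(11, 11)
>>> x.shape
(2, 31, 31, 31)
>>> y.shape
(31, 31)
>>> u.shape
(2, 31, 31, 31)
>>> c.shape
(31, 2, 31)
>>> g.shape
(31, 31)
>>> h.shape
(31,)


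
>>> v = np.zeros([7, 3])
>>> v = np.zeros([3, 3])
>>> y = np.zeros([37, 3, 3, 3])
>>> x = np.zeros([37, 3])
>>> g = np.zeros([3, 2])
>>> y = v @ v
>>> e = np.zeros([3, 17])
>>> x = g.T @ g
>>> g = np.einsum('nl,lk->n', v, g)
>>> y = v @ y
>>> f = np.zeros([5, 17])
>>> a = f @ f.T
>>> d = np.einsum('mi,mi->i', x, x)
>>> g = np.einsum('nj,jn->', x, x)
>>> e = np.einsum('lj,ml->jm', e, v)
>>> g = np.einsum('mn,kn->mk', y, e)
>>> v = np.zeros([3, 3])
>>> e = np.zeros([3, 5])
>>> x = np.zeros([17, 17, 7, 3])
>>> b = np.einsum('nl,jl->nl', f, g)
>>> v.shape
(3, 3)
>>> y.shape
(3, 3)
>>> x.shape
(17, 17, 7, 3)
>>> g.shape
(3, 17)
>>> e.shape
(3, 5)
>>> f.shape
(5, 17)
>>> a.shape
(5, 5)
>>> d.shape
(2,)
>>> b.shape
(5, 17)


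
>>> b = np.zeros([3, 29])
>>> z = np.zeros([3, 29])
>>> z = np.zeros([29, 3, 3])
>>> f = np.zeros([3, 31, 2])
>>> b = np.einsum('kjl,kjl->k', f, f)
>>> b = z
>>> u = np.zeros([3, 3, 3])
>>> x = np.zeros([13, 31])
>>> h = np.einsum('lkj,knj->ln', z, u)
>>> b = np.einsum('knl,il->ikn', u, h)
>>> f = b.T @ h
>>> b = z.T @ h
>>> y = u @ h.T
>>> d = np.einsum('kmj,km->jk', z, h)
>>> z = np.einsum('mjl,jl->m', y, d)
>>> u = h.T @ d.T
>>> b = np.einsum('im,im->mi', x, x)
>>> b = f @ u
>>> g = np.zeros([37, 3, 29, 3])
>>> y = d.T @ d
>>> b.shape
(3, 3, 3)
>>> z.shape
(3,)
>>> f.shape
(3, 3, 3)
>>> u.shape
(3, 3)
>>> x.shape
(13, 31)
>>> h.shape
(29, 3)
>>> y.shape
(29, 29)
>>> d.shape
(3, 29)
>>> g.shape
(37, 3, 29, 3)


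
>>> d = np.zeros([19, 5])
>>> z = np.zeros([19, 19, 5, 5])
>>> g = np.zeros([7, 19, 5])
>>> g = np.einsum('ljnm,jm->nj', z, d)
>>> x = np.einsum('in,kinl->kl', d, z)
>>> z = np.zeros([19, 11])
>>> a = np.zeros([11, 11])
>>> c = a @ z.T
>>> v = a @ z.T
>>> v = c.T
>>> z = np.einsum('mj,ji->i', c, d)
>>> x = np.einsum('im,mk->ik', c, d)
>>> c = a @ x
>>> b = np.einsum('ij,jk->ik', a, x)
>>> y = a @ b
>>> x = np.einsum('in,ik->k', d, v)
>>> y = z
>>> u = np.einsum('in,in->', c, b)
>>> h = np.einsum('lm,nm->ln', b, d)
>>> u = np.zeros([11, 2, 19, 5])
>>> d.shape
(19, 5)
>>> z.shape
(5,)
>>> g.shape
(5, 19)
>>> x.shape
(11,)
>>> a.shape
(11, 11)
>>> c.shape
(11, 5)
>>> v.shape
(19, 11)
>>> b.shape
(11, 5)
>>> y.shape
(5,)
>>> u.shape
(11, 2, 19, 5)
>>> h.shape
(11, 19)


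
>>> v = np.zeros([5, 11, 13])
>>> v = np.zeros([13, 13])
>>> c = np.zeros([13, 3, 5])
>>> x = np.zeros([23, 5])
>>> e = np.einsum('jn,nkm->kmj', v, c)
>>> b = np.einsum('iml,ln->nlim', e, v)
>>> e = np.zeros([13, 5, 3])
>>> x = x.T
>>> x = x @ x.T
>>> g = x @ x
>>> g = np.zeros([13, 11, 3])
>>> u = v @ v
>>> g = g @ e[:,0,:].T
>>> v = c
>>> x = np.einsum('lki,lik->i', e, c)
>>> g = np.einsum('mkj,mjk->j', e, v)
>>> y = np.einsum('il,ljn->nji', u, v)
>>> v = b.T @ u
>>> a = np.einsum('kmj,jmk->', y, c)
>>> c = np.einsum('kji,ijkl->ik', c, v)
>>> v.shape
(5, 3, 13, 13)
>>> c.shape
(5, 13)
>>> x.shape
(3,)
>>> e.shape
(13, 5, 3)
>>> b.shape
(13, 13, 3, 5)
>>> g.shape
(3,)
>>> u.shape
(13, 13)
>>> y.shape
(5, 3, 13)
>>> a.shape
()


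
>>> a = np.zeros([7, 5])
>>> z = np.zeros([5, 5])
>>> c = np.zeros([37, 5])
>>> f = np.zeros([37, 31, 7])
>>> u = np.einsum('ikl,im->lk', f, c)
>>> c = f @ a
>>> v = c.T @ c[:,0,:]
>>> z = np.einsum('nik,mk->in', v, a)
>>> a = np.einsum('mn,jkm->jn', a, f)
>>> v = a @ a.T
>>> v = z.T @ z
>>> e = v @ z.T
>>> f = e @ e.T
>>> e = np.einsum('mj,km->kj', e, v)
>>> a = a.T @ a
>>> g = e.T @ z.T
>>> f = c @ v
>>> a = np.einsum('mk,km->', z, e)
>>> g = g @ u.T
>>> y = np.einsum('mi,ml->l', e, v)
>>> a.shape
()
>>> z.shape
(31, 5)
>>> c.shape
(37, 31, 5)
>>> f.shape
(37, 31, 5)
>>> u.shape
(7, 31)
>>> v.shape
(5, 5)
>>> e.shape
(5, 31)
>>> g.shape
(31, 7)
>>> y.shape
(5,)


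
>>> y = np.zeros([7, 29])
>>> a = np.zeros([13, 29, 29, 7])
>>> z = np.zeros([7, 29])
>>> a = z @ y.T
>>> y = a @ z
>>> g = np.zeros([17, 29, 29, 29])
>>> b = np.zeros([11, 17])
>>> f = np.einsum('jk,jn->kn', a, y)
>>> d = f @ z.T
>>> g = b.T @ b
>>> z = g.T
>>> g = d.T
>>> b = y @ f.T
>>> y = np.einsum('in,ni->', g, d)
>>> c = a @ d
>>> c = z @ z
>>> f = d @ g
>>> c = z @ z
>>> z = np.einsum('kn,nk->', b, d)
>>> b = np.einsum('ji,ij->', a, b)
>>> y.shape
()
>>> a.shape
(7, 7)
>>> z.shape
()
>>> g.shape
(7, 7)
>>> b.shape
()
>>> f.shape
(7, 7)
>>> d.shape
(7, 7)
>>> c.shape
(17, 17)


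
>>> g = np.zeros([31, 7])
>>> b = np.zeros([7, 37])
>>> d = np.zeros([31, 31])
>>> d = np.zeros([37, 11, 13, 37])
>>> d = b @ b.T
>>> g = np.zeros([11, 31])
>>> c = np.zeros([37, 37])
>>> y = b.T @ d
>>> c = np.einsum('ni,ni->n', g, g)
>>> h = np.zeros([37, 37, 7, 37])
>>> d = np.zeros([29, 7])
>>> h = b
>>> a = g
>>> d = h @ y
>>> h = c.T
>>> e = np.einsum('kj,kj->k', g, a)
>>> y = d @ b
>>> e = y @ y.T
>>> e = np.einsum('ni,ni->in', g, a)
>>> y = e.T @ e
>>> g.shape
(11, 31)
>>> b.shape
(7, 37)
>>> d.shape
(7, 7)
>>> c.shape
(11,)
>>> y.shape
(11, 11)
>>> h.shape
(11,)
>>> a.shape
(11, 31)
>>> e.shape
(31, 11)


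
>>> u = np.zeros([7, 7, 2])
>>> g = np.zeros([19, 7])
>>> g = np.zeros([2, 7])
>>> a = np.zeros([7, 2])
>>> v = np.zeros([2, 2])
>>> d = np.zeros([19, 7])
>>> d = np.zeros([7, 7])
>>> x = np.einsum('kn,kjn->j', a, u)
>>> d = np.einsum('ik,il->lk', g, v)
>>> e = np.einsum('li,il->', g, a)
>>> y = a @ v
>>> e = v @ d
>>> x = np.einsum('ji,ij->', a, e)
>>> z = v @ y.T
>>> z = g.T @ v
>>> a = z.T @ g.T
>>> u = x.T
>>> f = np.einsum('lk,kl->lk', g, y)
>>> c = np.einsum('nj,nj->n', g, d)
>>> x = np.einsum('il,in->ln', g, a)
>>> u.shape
()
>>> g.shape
(2, 7)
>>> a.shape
(2, 2)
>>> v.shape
(2, 2)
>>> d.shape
(2, 7)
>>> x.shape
(7, 2)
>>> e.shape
(2, 7)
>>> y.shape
(7, 2)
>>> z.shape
(7, 2)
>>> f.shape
(2, 7)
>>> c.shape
(2,)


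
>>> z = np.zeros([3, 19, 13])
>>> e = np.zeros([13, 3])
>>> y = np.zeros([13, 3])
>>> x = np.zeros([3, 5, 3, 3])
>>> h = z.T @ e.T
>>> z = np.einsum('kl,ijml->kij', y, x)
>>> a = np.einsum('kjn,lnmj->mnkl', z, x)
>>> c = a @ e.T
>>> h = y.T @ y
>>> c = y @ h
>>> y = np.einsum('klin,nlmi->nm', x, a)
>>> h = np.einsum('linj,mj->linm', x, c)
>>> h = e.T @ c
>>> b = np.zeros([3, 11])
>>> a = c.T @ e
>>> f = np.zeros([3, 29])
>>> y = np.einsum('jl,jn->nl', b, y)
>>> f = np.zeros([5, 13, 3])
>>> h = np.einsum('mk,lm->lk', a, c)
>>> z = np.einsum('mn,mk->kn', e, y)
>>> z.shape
(11, 3)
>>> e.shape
(13, 3)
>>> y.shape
(13, 11)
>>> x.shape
(3, 5, 3, 3)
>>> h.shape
(13, 3)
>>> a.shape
(3, 3)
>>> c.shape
(13, 3)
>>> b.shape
(3, 11)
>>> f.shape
(5, 13, 3)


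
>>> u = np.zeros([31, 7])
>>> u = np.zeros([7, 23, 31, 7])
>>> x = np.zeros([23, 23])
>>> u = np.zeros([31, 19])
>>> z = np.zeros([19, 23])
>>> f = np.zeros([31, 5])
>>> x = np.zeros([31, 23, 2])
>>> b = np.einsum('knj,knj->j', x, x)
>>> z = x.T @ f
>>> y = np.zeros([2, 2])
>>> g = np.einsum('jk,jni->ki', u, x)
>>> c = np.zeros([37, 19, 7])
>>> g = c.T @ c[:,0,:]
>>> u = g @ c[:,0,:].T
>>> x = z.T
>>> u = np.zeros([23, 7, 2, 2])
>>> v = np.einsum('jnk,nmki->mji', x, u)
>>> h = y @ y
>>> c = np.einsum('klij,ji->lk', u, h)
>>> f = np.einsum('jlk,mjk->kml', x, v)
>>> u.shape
(23, 7, 2, 2)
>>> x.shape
(5, 23, 2)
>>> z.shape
(2, 23, 5)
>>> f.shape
(2, 7, 23)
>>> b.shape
(2,)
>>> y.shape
(2, 2)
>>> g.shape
(7, 19, 7)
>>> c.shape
(7, 23)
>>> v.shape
(7, 5, 2)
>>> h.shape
(2, 2)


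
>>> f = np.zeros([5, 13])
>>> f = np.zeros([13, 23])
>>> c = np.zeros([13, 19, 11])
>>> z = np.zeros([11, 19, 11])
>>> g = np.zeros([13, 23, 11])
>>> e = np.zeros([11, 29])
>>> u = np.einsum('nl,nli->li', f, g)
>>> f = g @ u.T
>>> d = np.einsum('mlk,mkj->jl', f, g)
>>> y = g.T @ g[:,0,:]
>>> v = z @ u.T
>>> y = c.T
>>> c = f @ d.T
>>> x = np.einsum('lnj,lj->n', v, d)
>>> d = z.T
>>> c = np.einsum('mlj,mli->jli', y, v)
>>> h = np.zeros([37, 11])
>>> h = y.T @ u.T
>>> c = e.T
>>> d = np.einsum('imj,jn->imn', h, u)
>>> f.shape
(13, 23, 23)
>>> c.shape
(29, 11)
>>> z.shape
(11, 19, 11)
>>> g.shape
(13, 23, 11)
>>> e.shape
(11, 29)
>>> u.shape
(23, 11)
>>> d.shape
(13, 19, 11)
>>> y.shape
(11, 19, 13)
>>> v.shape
(11, 19, 23)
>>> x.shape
(19,)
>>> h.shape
(13, 19, 23)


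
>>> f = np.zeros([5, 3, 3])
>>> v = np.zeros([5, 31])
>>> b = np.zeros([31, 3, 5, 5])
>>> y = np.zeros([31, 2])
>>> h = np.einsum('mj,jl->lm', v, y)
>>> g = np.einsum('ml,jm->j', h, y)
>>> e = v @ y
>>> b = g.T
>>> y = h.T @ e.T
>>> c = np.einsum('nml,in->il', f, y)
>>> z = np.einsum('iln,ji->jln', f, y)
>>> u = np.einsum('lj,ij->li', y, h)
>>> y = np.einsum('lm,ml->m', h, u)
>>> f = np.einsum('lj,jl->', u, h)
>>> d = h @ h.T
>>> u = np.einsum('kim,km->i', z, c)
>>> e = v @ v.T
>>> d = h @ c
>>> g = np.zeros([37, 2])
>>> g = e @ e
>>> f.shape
()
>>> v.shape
(5, 31)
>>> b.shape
(31,)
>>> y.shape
(5,)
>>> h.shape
(2, 5)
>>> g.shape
(5, 5)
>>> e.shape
(5, 5)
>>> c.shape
(5, 3)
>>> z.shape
(5, 3, 3)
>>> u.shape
(3,)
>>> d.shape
(2, 3)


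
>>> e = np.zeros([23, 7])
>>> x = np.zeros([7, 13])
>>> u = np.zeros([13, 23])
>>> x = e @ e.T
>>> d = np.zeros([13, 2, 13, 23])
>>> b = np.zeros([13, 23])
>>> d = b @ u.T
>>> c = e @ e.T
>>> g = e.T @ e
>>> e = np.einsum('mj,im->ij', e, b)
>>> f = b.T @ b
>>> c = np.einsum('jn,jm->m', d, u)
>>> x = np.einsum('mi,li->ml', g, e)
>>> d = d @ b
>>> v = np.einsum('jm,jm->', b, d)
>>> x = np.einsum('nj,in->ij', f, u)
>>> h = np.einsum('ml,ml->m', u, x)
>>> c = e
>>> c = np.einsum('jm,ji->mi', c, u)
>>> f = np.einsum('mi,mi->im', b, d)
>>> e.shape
(13, 7)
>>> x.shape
(13, 23)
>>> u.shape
(13, 23)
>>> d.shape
(13, 23)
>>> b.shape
(13, 23)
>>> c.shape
(7, 23)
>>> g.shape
(7, 7)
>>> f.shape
(23, 13)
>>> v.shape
()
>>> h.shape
(13,)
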